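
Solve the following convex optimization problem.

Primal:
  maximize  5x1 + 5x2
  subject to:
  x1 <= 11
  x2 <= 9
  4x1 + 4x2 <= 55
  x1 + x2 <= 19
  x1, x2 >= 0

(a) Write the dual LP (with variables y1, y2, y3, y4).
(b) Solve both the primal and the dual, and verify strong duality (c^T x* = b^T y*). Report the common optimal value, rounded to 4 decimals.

The standard primal-dual pair for 'max c^T x s.t. A x <= b, x >= 0' is:
  Dual:  min b^T y  s.t.  A^T y >= c,  y >= 0.

So the dual LP is:
  minimize  11y1 + 9y2 + 55y3 + 19y4
  subject to:
    y1 + 4y3 + y4 >= 5
    y2 + 4y3 + y4 >= 5
    y1, y2, y3, y4 >= 0

Solving the primal: x* = (4.75, 9).
  primal value c^T x* = 68.75.
Solving the dual: y* = (0, 0, 1.25, 0).
  dual value b^T y* = 68.75.
Strong duality: c^T x* = b^T y*. Confirmed.

68.75


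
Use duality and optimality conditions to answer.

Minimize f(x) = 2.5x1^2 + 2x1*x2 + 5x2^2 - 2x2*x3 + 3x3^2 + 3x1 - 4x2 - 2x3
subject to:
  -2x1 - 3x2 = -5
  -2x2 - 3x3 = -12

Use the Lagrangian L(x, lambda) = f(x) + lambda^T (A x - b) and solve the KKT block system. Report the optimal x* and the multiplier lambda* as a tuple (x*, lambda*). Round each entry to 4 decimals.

Form the Lagrangian:
  L(x, lambda) = (1/2) x^T Q x + c^T x + lambda^T (A x - b)
Stationarity (grad_x L = 0): Q x + c + A^T lambda = 0.
Primal feasibility: A x = b.

This gives the KKT block system:
  [ Q   A^T ] [ x     ]   [-c ]
  [ A    0  ] [ lambda ] = [ b ]

Solving the linear system:
  x*      = (-0.7733, 2.1822, 2.5452)
  lambda* = (1.749, 2.969)
  f(x*)   = 14.1167

x* = (-0.7733, 2.1822, 2.5452), lambda* = (1.749, 2.969)


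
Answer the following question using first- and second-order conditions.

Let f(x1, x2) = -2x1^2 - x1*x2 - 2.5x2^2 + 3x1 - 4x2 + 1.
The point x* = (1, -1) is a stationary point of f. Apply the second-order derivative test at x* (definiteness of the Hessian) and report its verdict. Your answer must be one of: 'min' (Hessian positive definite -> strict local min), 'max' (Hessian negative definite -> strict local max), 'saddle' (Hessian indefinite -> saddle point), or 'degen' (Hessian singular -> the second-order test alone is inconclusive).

Compute the Hessian H = grad^2 f:
  H = [[-4, -1], [-1, -5]]
Verify stationarity: grad f(x*) = H x* + g = (0, 0).
Eigenvalues of H: -5.618, -3.382.
Both eigenvalues < 0, so H is negative definite -> x* is a strict local max.

max


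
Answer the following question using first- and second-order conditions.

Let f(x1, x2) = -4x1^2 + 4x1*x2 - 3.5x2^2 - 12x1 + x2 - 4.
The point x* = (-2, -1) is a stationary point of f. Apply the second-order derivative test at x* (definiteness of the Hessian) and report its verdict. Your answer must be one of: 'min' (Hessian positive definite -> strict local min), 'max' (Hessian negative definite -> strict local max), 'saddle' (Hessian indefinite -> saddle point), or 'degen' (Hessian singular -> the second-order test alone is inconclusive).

Compute the Hessian H = grad^2 f:
  H = [[-8, 4], [4, -7]]
Verify stationarity: grad f(x*) = H x* + g = (0, 0).
Eigenvalues of H: -11.5311, -3.4689.
Both eigenvalues < 0, so H is negative definite -> x* is a strict local max.

max


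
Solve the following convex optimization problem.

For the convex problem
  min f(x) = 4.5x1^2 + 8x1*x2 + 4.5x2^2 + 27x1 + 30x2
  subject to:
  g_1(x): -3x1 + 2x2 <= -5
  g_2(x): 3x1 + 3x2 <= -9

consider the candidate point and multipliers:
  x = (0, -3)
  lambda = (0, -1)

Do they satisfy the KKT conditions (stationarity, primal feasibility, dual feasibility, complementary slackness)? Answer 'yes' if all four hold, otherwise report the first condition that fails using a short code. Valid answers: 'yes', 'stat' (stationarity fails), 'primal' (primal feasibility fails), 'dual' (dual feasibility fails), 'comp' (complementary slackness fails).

Gradient of f: grad f(x) = Q x + c = (3, 3)
Constraint values g_i(x) = a_i^T x - b_i:
  g_1((0, -3)) = -1
  g_2((0, -3)) = 0
Stationarity residual: grad f(x) + sum_i lambda_i a_i = (0, 0)
  -> stationarity OK
Primal feasibility (all g_i <= 0): OK
Dual feasibility (all lambda_i >= 0): FAILS
Complementary slackness (lambda_i * g_i(x) = 0 for all i): OK

Verdict: the first failing condition is dual_feasibility -> dual.

dual


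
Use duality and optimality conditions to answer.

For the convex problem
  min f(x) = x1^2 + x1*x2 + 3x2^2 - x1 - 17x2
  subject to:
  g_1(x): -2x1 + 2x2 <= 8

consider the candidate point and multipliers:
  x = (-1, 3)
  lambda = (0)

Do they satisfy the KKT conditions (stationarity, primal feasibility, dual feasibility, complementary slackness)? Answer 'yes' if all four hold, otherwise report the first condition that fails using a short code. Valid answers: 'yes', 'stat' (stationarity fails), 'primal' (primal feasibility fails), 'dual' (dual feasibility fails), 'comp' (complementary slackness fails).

Gradient of f: grad f(x) = Q x + c = (0, 0)
Constraint values g_i(x) = a_i^T x - b_i:
  g_1((-1, 3)) = 0
Stationarity residual: grad f(x) + sum_i lambda_i a_i = (0, 0)
  -> stationarity OK
Primal feasibility (all g_i <= 0): OK
Dual feasibility (all lambda_i >= 0): OK
Complementary slackness (lambda_i * g_i(x) = 0 for all i): OK

Verdict: yes, KKT holds.

yes


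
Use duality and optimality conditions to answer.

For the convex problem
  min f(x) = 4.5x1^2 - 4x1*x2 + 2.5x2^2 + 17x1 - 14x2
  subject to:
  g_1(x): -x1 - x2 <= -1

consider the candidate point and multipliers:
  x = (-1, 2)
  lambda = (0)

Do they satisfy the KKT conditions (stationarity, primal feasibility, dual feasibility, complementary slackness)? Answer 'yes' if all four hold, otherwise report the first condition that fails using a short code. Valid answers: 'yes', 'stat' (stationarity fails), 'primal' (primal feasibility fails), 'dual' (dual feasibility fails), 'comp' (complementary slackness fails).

Gradient of f: grad f(x) = Q x + c = (0, 0)
Constraint values g_i(x) = a_i^T x - b_i:
  g_1((-1, 2)) = 0
Stationarity residual: grad f(x) + sum_i lambda_i a_i = (0, 0)
  -> stationarity OK
Primal feasibility (all g_i <= 0): OK
Dual feasibility (all lambda_i >= 0): OK
Complementary slackness (lambda_i * g_i(x) = 0 for all i): OK

Verdict: yes, KKT holds.

yes


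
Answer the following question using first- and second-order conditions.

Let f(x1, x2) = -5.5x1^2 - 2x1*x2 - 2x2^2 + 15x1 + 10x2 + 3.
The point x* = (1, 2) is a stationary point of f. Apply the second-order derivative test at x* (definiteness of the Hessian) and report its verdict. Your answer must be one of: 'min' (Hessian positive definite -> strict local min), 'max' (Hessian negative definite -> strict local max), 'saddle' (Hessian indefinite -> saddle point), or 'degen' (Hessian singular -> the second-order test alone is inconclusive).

Compute the Hessian H = grad^2 f:
  H = [[-11, -2], [-2, -4]]
Verify stationarity: grad f(x*) = H x* + g = (0, 0).
Eigenvalues of H: -11.5311, -3.4689.
Both eigenvalues < 0, so H is negative definite -> x* is a strict local max.

max


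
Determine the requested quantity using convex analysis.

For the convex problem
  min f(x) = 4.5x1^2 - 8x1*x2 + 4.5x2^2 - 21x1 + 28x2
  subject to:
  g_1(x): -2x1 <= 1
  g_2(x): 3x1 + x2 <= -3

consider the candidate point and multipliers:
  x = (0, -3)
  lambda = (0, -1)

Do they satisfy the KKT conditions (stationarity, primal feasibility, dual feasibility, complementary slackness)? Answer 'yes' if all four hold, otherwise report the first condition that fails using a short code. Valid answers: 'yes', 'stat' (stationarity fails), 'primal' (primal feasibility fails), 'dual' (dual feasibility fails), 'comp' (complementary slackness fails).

Gradient of f: grad f(x) = Q x + c = (3, 1)
Constraint values g_i(x) = a_i^T x - b_i:
  g_1((0, -3)) = -1
  g_2((0, -3)) = 0
Stationarity residual: grad f(x) + sum_i lambda_i a_i = (0, 0)
  -> stationarity OK
Primal feasibility (all g_i <= 0): OK
Dual feasibility (all lambda_i >= 0): FAILS
Complementary slackness (lambda_i * g_i(x) = 0 for all i): OK

Verdict: the first failing condition is dual_feasibility -> dual.

dual


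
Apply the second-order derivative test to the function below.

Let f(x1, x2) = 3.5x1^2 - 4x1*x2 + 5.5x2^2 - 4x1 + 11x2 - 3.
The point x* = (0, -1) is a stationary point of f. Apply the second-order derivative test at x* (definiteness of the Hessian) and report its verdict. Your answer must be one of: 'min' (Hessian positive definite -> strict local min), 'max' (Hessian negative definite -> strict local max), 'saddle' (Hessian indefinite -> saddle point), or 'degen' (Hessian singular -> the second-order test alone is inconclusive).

Compute the Hessian H = grad^2 f:
  H = [[7, -4], [-4, 11]]
Verify stationarity: grad f(x*) = H x* + g = (0, 0).
Eigenvalues of H: 4.5279, 13.4721.
Both eigenvalues > 0, so H is positive definite -> x* is a strict local min.

min


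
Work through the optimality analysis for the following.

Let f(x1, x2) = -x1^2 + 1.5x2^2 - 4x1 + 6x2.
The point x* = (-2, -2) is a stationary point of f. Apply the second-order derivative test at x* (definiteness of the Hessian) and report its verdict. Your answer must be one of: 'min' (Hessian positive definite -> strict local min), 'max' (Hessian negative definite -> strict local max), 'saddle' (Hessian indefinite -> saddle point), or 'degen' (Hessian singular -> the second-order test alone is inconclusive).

Compute the Hessian H = grad^2 f:
  H = [[-2, 0], [0, 3]]
Verify stationarity: grad f(x*) = H x* + g = (0, 0).
Eigenvalues of H: -2, 3.
Eigenvalues have mixed signs, so H is indefinite -> x* is a saddle point.

saddle


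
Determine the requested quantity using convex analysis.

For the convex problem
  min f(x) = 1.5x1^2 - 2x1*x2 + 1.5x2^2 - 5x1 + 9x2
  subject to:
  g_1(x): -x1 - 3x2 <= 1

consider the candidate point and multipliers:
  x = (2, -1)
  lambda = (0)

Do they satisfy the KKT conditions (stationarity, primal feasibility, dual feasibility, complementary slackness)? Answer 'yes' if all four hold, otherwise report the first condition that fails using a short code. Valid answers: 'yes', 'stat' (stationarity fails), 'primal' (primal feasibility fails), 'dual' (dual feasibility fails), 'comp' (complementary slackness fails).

Gradient of f: grad f(x) = Q x + c = (3, 2)
Constraint values g_i(x) = a_i^T x - b_i:
  g_1((2, -1)) = 0
Stationarity residual: grad f(x) + sum_i lambda_i a_i = (3, 2)
  -> stationarity FAILS
Primal feasibility (all g_i <= 0): OK
Dual feasibility (all lambda_i >= 0): OK
Complementary slackness (lambda_i * g_i(x) = 0 for all i): OK

Verdict: the first failing condition is stationarity -> stat.

stat


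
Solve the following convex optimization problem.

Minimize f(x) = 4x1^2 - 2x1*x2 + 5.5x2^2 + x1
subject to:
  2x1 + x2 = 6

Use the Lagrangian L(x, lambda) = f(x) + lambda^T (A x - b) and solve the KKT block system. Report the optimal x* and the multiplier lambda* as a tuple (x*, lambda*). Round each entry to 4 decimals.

Form the Lagrangian:
  L(x, lambda) = (1/2) x^T Q x + c^T x + lambda^T (A x - b)
Stationarity (grad_x L = 0): Q x + c + A^T lambda = 0.
Primal feasibility: A x = b.

This gives the KKT block system:
  [ Q   A^T ] [ x     ]   [-c ]
  [ A    0  ] [ lambda ] = [ b ]

Solving the linear system:
  x*      = (2.3833, 1.2333)
  lambda* = (-8.8)
  f(x*)   = 27.5917

x* = (2.3833, 1.2333), lambda* = (-8.8)


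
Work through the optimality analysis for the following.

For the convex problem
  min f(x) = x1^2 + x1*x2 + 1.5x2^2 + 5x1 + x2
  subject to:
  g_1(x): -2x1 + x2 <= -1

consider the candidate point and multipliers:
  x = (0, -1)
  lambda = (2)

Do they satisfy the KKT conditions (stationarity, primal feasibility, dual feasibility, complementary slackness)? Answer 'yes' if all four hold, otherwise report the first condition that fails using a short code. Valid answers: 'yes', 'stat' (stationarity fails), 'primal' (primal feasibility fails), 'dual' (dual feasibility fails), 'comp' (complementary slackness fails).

Gradient of f: grad f(x) = Q x + c = (4, -2)
Constraint values g_i(x) = a_i^T x - b_i:
  g_1((0, -1)) = 0
Stationarity residual: grad f(x) + sum_i lambda_i a_i = (0, 0)
  -> stationarity OK
Primal feasibility (all g_i <= 0): OK
Dual feasibility (all lambda_i >= 0): OK
Complementary slackness (lambda_i * g_i(x) = 0 for all i): OK

Verdict: yes, KKT holds.

yes


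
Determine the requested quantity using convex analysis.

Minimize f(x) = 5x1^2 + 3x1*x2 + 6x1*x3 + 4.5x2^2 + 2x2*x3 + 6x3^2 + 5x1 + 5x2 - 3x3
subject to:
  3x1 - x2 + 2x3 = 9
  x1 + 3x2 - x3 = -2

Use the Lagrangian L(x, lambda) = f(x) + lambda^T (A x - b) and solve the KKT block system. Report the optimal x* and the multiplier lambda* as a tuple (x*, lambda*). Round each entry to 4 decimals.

Form the Lagrangian:
  L(x, lambda) = (1/2) x^T Q x + c^T x + lambda^T (A x - b)
Stationarity (grad_x L = 0): Q x + c + A^T lambda = 0.
Primal feasibility: A x = b.

This gives the KKT block system:
  [ Q   A^T ] [ x     ]   [-c ]
  [ A    0  ] [ lambda ] = [ b ]

Solving the linear system:
  x*      = (2.3111, -1.3111, 0.3778)
  lambda* = (-7.8444, -2.9111)
  f(x*)   = 34.3222

x* = (2.3111, -1.3111, 0.3778), lambda* = (-7.8444, -2.9111)


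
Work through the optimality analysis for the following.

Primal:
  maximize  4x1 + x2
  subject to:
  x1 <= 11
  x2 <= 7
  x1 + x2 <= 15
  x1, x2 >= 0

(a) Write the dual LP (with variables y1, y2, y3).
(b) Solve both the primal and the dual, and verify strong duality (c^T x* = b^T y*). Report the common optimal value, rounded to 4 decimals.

The standard primal-dual pair for 'max c^T x s.t. A x <= b, x >= 0' is:
  Dual:  min b^T y  s.t.  A^T y >= c,  y >= 0.

So the dual LP is:
  minimize  11y1 + 7y2 + 15y3
  subject to:
    y1 + y3 >= 4
    y2 + y3 >= 1
    y1, y2, y3 >= 0

Solving the primal: x* = (11, 4).
  primal value c^T x* = 48.
Solving the dual: y* = (3, 0, 1).
  dual value b^T y* = 48.
Strong duality: c^T x* = b^T y*. Confirmed.

48


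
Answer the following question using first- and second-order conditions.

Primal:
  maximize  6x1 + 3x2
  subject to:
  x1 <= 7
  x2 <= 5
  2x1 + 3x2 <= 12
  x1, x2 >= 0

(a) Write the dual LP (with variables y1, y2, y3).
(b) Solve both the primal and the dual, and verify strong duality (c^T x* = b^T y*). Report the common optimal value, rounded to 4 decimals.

The standard primal-dual pair for 'max c^T x s.t. A x <= b, x >= 0' is:
  Dual:  min b^T y  s.t.  A^T y >= c,  y >= 0.

So the dual LP is:
  minimize  7y1 + 5y2 + 12y3
  subject to:
    y1 + 2y3 >= 6
    y2 + 3y3 >= 3
    y1, y2, y3 >= 0

Solving the primal: x* = (6, 0).
  primal value c^T x* = 36.
Solving the dual: y* = (0, 0, 3).
  dual value b^T y* = 36.
Strong duality: c^T x* = b^T y*. Confirmed.

36


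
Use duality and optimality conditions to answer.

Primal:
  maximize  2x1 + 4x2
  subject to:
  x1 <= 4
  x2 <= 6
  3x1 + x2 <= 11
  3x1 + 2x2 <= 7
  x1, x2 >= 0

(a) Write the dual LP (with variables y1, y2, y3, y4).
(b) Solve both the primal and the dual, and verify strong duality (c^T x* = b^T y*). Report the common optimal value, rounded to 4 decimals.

The standard primal-dual pair for 'max c^T x s.t. A x <= b, x >= 0' is:
  Dual:  min b^T y  s.t.  A^T y >= c,  y >= 0.

So the dual LP is:
  minimize  4y1 + 6y2 + 11y3 + 7y4
  subject to:
    y1 + 3y3 + 3y4 >= 2
    y2 + y3 + 2y4 >= 4
    y1, y2, y3, y4 >= 0

Solving the primal: x* = (0, 3.5).
  primal value c^T x* = 14.
Solving the dual: y* = (0, 0, 0, 2).
  dual value b^T y* = 14.
Strong duality: c^T x* = b^T y*. Confirmed.

14


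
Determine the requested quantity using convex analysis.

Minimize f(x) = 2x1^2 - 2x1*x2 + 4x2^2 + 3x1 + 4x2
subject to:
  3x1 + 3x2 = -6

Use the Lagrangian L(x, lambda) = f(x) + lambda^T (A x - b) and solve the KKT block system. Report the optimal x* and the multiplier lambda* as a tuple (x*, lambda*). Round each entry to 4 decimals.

Form the Lagrangian:
  L(x, lambda) = (1/2) x^T Q x + c^T x + lambda^T (A x - b)
Stationarity (grad_x L = 0): Q x + c + A^T lambda = 0.
Primal feasibility: A x = b.

This gives the KKT block system:
  [ Q   A^T ] [ x     ]   [-c ]
  [ A    0  ] [ lambda ] = [ b ]

Solving the linear system:
  x*      = (-1.1875, -0.8125)
  lambda* = (0.0417)
  f(x*)   = -3.2812

x* = (-1.1875, -0.8125), lambda* = (0.0417)


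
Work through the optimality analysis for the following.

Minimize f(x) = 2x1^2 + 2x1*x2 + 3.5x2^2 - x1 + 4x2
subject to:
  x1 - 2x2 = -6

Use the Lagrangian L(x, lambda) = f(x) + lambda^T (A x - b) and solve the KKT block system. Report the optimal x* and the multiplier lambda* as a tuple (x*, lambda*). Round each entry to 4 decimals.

Form the Lagrangian:
  L(x, lambda) = (1/2) x^T Q x + c^T x + lambda^T (A x - b)
Stationarity (grad_x L = 0): Q x + c + A^T lambda = 0.
Primal feasibility: A x = b.

This gives the KKT block system:
  [ Q   A^T ] [ x     ]   [-c ]
  [ A    0  ] [ lambda ] = [ b ]

Solving the linear system:
  x*      = (-2.2581, 1.871)
  lambda* = (6.2903)
  f(x*)   = 23.7419

x* = (-2.2581, 1.871), lambda* = (6.2903)


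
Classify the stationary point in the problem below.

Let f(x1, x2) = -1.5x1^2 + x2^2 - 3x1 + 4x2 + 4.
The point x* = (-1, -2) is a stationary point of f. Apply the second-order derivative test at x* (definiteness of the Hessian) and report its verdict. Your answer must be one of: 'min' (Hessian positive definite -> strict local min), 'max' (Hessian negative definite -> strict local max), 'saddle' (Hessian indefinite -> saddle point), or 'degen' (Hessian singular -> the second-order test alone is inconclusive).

Compute the Hessian H = grad^2 f:
  H = [[-3, 0], [0, 2]]
Verify stationarity: grad f(x*) = H x* + g = (0, 0).
Eigenvalues of H: -3, 2.
Eigenvalues have mixed signs, so H is indefinite -> x* is a saddle point.

saddle


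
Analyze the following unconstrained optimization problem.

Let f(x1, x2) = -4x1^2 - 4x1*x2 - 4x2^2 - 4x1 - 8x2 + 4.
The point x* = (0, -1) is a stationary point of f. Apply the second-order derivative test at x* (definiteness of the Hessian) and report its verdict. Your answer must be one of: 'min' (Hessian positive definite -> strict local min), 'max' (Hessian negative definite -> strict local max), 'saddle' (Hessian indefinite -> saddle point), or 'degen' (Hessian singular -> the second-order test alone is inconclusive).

Compute the Hessian H = grad^2 f:
  H = [[-8, -4], [-4, -8]]
Verify stationarity: grad f(x*) = H x* + g = (0, 0).
Eigenvalues of H: -12, -4.
Both eigenvalues < 0, so H is negative definite -> x* is a strict local max.

max


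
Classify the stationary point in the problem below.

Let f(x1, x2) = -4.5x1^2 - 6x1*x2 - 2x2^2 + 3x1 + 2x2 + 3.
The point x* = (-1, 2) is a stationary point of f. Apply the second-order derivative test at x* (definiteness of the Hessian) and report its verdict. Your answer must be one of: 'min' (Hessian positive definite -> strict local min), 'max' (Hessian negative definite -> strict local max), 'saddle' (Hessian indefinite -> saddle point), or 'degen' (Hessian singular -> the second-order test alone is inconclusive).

Compute the Hessian H = grad^2 f:
  H = [[-9, -6], [-6, -4]]
Verify stationarity: grad f(x*) = H x* + g = (0, 0).
Eigenvalues of H: -13, 0.
H has a zero eigenvalue (singular; negative semidefinite but not definite), so H is neither positive definite, negative definite, nor indefinite. The second-order test alone is inconclusive -> degen.
(Indeed, f is constant along the null direction of H through x*, so x* is not a strict local extremum.)

degen


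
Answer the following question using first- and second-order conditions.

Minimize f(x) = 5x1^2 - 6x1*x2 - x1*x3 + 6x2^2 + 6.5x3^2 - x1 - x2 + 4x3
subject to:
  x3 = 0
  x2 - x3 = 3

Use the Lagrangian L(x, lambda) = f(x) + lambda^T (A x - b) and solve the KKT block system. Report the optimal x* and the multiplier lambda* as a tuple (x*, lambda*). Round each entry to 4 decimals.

Form the Lagrangian:
  L(x, lambda) = (1/2) x^T Q x + c^T x + lambda^T (A x - b)
Stationarity (grad_x L = 0): Q x + c + A^T lambda = 0.
Primal feasibility: A x = b.

This gives the KKT block system:
  [ Q   A^T ] [ x     ]   [-c ]
  [ A    0  ] [ lambda ] = [ b ]

Solving the linear system:
  x*      = (1.9, 3, 0)
  lambda* = (-25.7, -23.6)
  f(x*)   = 32.95

x* = (1.9, 3, 0), lambda* = (-25.7, -23.6)


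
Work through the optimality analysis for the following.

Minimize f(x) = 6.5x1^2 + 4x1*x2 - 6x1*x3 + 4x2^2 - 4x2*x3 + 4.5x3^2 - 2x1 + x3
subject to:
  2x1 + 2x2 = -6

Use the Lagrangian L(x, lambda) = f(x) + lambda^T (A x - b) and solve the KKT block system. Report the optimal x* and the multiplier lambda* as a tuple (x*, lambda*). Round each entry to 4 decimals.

Form the Lagrangian:
  L(x, lambda) = (1/2) x^T Q x + c^T x + lambda^T (A x - b)
Stationarity (grad_x L = 0): Q x + c + A^T lambda = 0.
Primal feasibility: A x = b.

This gives the KKT block system:
  [ Q   A^T ] [ x     ]   [-c ]
  [ A    0  ] [ lambda ] = [ b ]

Solving the linear system:
  x*      = (-1.0265, -1.9735, -1.6726)
  lambda* = (6.6018)
  f(x*)   = 19.9956

x* = (-1.0265, -1.9735, -1.6726), lambda* = (6.6018)


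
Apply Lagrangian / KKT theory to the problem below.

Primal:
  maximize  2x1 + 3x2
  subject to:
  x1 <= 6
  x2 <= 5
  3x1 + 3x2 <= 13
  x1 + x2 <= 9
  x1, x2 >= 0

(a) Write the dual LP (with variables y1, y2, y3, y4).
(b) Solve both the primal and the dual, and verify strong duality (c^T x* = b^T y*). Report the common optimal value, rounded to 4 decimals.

The standard primal-dual pair for 'max c^T x s.t. A x <= b, x >= 0' is:
  Dual:  min b^T y  s.t.  A^T y >= c,  y >= 0.

So the dual LP is:
  minimize  6y1 + 5y2 + 13y3 + 9y4
  subject to:
    y1 + 3y3 + y4 >= 2
    y2 + 3y3 + y4 >= 3
    y1, y2, y3, y4 >= 0

Solving the primal: x* = (0, 4.3333).
  primal value c^T x* = 13.
Solving the dual: y* = (0, 0, 1, 0).
  dual value b^T y* = 13.
Strong duality: c^T x* = b^T y*. Confirmed.

13


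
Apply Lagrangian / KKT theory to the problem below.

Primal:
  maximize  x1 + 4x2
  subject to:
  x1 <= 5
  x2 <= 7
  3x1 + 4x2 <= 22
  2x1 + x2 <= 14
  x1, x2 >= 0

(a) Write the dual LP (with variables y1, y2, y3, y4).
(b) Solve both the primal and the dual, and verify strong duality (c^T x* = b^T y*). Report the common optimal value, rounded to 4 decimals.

The standard primal-dual pair for 'max c^T x s.t. A x <= b, x >= 0' is:
  Dual:  min b^T y  s.t.  A^T y >= c,  y >= 0.

So the dual LP is:
  minimize  5y1 + 7y2 + 22y3 + 14y4
  subject to:
    y1 + 3y3 + 2y4 >= 1
    y2 + 4y3 + y4 >= 4
    y1, y2, y3, y4 >= 0

Solving the primal: x* = (0, 5.5).
  primal value c^T x* = 22.
Solving the dual: y* = (0, 0, 1, 0).
  dual value b^T y* = 22.
Strong duality: c^T x* = b^T y*. Confirmed.

22


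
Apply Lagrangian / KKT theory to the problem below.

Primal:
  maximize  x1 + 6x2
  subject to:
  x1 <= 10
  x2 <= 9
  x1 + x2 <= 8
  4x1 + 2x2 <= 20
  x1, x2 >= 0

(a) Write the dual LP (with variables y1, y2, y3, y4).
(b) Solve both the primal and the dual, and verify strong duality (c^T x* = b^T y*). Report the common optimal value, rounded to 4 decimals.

The standard primal-dual pair for 'max c^T x s.t. A x <= b, x >= 0' is:
  Dual:  min b^T y  s.t.  A^T y >= c,  y >= 0.

So the dual LP is:
  minimize  10y1 + 9y2 + 8y3 + 20y4
  subject to:
    y1 + y3 + 4y4 >= 1
    y2 + y3 + 2y4 >= 6
    y1, y2, y3, y4 >= 0

Solving the primal: x* = (0, 8).
  primal value c^T x* = 48.
Solving the dual: y* = (0, 0, 6, 0).
  dual value b^T y* = 48.
Strong duality: c^T x* = b^T y*. Confirmed.

48


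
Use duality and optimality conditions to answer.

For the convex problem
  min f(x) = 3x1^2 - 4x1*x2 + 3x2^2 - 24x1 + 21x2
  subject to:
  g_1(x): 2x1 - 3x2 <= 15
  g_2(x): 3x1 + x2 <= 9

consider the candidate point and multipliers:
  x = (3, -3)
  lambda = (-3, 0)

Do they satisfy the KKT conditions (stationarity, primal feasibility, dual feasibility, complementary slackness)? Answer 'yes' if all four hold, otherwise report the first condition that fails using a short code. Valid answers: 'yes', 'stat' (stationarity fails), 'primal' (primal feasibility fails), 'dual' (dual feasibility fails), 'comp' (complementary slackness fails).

Gradient of f: grad f(x) = Q x + c = (6, -9)
Constraint values g_i(x) = a_i^T x - b_i:
  g_1((3, -3)) = 0
  g_2((3, -3)) = -3
Stationarity residual: grad f(x) + sum_i lambda_i a_i = (0, 0)
  -> stationarity OK
Primal feasibility (all g_i <= 0): OK
Dual feasibility (all lambda_i >= 0): FAILS
Complementary slackness (lambda_i * g_i(x) = 0 for all i): OK

Verdict: the first failing condition is dual_feasibility -> dual.

dual


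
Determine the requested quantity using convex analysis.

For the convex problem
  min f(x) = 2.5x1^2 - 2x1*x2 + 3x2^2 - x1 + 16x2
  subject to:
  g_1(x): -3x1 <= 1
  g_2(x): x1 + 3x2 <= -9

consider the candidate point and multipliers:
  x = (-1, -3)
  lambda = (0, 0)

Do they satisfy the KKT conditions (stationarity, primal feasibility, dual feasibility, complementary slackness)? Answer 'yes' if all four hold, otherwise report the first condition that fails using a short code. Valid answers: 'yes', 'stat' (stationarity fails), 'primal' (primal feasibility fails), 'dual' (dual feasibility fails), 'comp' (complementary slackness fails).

Gradient of f: grad f(x) = Q x + c = (0, 0)
Constraint values g_i(x) = a_i^T x - b_i:
  g_1((-1, -3)) = 2
  g_2((-1, -3)) = -1
Stationarity residual: grad f(x) + sum_i lambda_i a_i = (0, 0)
  -> stationarity OK
Primal feasibility (all g_i <= 0): FAILS
Dual feasibility (all lambda_i >= 0): OK
Complementary slackness (lambda_i * g_i(x) = 0 for all i): OK

Verdict: the first failing condition is primal_feasibility -> primal.

primal


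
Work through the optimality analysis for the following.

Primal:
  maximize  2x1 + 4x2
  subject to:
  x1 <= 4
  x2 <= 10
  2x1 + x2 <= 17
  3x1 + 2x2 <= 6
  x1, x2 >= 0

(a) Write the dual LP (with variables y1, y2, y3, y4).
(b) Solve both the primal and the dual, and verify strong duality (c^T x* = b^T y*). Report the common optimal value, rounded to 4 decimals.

The standard primal-dual pair for 'max c^T x s.t. A x <= b, x >= 0' is:
  Dual:  min b^T y  s.t.  A^T y >= c,  y >= 0.

So the dual LP is:
  minimize  4y1 + 10y2 + 17y3 + 6y4
  subject to:
    y1 + 2y3 + 3y4 >= 2
    y2 + y3 + 2y4 >= 4
    y1, y2, y3, y4 >= 0

Solving the primal: x* = (0, 3).
  primal value c^T x* = 12.
Solving the dual: y* = (0, 0, 0, 2).
  dual value b^T y* = 12.
Strong duality: c^T x* = b^T y*. Confirmed.

12


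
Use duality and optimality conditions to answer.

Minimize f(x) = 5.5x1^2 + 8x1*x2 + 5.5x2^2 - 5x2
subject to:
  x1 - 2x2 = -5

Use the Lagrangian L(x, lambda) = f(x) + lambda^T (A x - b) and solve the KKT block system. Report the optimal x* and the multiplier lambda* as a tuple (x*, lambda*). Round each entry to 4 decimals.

Form the Lagrangian:
  L(x, lambda) = (1/2) x^T Q x + c^T x + lambda^T (A x - b)
Stationarity (grad_x L = 0): Q x + c + A^T lambda = 0.
Primal feasibility: A x = b.

This gives the KKT block system:
  [ Q   A^T ] [ x     ]   [-c ]
  [ A    0  ] [ lambda ] = [ b ]

Solving the linear system:
  x*      = (-1.4368, 1.7816)
  lambda* = (1.5517)
  f(x*)   = -0.5747

x* = (-1.4368, 1.7816), lambda* = (1.5517)


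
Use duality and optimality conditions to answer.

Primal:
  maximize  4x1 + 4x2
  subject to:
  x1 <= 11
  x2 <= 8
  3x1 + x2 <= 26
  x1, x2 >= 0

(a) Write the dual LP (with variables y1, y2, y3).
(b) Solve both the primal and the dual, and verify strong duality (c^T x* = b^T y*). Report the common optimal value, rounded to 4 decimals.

The standard primal-dual pair for 'max c^T x s.t. A x <= b, x >= 0' is:
  Dual:  min b^T y  s.t.  A^T y >= c,  y >= 0.

So the dual LP is:
  minimize  11y1 + 8y2 + 26y3
  subject to:
    y1 + 3y3 >= 4
    y2 + y3 >= 4
    y1, y2, y3 >= 0

Solving the primal: x* = (6, 8).
  primal value c^T x* = 56.
Solving the dual: y* = (0, 2.6667, 1.3333).
  dual value b^T y* = 56.
Strong duality: c^T x* = b^T y*. Confirmed.

56


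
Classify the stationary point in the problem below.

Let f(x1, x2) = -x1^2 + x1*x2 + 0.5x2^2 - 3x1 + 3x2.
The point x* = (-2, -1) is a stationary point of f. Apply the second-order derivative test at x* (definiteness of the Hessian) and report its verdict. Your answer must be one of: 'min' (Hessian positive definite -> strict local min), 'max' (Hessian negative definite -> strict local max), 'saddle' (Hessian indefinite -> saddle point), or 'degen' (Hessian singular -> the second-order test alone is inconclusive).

Compute the Hessian H = grad^2 f:
  H = [[-2, 1], [1, 1]]
Verify stationarity: grad f(x*) = H x* + g = (0, 0).
Eigenvalues of H: -2.3028, 1.3028.
Eigenvalues have mixed signs, so H is indefinite -> x* is a saddle point.

saddle


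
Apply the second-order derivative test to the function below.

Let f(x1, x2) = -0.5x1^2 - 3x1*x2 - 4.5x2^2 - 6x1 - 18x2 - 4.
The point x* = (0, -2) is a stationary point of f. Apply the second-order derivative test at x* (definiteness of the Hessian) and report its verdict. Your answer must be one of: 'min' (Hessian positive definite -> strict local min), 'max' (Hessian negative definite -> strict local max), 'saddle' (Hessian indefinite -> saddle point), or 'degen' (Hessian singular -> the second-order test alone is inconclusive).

Compute the Hessian H = grad^2 f:
  H = [[-1, -3], [-3, -9]]
Verify stationarity: grad f(x*) = H x* + g = (0, 0).
Eigenvalues of H: -10, 0.
H has a zero eigenvalue (singular; negative semidefinite but not definite), so H is neither positive definite, negative definite, nor indefinite. The second-order test alone is inconclusive -> degen.
(Indeed, f is constant along the null direction of H through x*, so x* is not a strict local extremum.)

degen


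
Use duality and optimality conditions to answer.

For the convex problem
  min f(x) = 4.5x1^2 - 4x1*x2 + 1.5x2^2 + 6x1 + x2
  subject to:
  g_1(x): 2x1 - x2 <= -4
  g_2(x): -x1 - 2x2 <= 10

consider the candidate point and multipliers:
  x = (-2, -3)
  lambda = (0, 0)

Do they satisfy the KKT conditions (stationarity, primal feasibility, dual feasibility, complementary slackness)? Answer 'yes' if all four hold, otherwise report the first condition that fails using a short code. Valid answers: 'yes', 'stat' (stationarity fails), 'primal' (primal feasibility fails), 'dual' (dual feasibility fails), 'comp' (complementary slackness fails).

Gradient of f: grad f(x) = Q x + c = (0, 0)
Constraint values g_i(x) = a_i^T x - b_i:
  g_1((-2, -3)) = 3
  g_2((-2, -3)) = -2
Stationarity residual: grad f(x) + sum_i lambda_i a_i = (0, 0)
  -> stationarity OK
Primal feasibility (all g_i <= 0): FAILS
Dual feasibility (all lambda_i >= 0): OK
Complementary slackness (lambda_i * g_i(x) = 0 for all i): OK

Verdict: the first failing condition is primal_feasibility -> primal.

primal


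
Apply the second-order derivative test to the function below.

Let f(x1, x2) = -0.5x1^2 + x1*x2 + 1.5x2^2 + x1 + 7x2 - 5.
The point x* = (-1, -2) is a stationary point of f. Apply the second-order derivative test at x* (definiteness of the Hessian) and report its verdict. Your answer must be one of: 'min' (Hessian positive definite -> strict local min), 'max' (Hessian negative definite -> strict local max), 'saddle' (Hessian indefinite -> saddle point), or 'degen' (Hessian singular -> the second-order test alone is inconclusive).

Compute the Hessian H = grad^2 f:
  H = [[-1, 1], [1, 3]]
Verify stationarity: grad f(x*) = H x* + g = (0, 0).
Eigenvalues of H: -1.2361, 3.2361.
Eigenvalues have mixed signs, so H is indefinite -> x* is a saddle point.

saddle


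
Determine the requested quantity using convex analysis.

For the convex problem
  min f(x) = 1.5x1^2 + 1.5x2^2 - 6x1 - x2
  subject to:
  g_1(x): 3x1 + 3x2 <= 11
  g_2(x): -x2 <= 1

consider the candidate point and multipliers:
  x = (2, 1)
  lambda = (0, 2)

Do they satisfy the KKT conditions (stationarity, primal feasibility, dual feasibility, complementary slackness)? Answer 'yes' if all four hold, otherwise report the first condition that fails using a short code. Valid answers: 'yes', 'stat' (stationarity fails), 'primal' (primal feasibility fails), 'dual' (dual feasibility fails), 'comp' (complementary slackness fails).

Gradient of f: grad f(x) = Q x + c = (0, 2)
Constraint values g_i(x) = a_i^T x - b_i:
  g_1((2, 1)) = -2
  g_2((2, 1)) = -2
Stationarity residual: grad f(x) + sum_i lambda_i a_i = (0, 0)
  -> stationarity OK
Primal feasibility (all g_i <= 0): OK
Dual feasibility (all lambda_i >= 0): OK
Complementary slackness (lambda_i * g_i(x) = 0 for all i): FAILS

Verdict: the first failing condition is complementary_slackness -> comp.

comp


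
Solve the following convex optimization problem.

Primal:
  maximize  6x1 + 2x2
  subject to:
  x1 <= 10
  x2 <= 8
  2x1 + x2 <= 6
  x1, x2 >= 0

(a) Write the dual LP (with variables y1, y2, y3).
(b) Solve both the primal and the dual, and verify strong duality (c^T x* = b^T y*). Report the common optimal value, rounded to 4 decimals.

The standard primal-dual pair for 'max c^T x s.t. A x <= b, x >= 0' is:
  Dual:  min b^T y  s.t.  A^T y >= c,  y >= 0.

So the dual LP is:
  minimize  10y1 + 8y2 + 6y3
  subject to:
    y1 + 2y3 >= 6
    y2 + y3 >= 2
    y1, y2, y3 >= 0

Solving the primal: x* = (3, 0).
  primal value c^T x* = 18.
Solving the dual: y* = (0, 0, 3).
  dual value b^T y* = 18.
Strong duality: c^T x* = b^T y*. Confirmed.

18


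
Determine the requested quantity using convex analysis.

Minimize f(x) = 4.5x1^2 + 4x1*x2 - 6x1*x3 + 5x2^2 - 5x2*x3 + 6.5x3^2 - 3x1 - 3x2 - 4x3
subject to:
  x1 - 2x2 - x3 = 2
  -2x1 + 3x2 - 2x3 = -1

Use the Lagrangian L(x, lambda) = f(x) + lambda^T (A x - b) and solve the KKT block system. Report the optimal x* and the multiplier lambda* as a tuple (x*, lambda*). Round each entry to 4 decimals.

Form the Lagrangian:
  L(x, lambda) = (1/2) x^T Q x + c^T x + lambda^T (A x - b)
Stationarity (grad_x L = 0): Q x + c + A^T lambda = 0.
Primal feasibility: A x = b.

This gives the KKT block system:
  [ Q   A^T ] [ x     ]   [-c ]
  [ A    0  ] [ lambda ] = [ b ]

Solving the linear system:
  x*      = (0.2786, -0.5551, -0.6112)
  lambda* = (-5.8981, -2.4719)
  f(x*)   = 6.2994

x* = (0.2786, -0.5551, -0.6112), lambda* = (-5.8981, -2.4719)


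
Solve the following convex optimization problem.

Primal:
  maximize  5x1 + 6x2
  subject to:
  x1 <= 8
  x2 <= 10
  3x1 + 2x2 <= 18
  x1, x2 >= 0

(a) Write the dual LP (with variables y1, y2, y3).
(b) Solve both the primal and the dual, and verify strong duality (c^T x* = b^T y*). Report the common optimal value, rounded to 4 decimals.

The standard primal-dual pair for 'max c^T x s.t. A x <= b, x >= 0' is:
  Dual:  min b^T y  s.t.  A^T y >= c,  y >= 0.

So the dual LP is:
  minimize  8y1 + 10y2 + 18y3
  subject to:
    y1 + 3y3 >= 5
    y2 + 2y3 >= 6
    y1, y2, y3 >= 0

Solving the primal: x* = (0, 9).
  primal value c^T x* = 54.
Solving the dual: y* = (0, 0, 3).
  dual value b^T y* = 54.
Strong duality: c^T x* = b^T y*. Confirmed.

54


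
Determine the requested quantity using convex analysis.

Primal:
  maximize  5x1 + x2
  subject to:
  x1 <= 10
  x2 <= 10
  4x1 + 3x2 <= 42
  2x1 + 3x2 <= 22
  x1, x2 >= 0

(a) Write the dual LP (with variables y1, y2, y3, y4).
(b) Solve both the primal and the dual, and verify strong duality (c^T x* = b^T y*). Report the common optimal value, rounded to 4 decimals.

The standard primal-dual pair for 'max c^T x s.t. A x <= b, x >= 0' is:
  Dual:  min b^T y  s.t.  A^T y >= c,  y >= 0.

So the dual LP is:
  minimize  10y1 + 10y2 + 42y3 + 22y4
  subject to:
    y1 + 4y3 + 2y4 >= 5
    y2 + 3y3 + 3y4 >= 1
    y1, y2, y3, y4 >= 0

Solving the primal: x* = (10, 0.6667).
  primal value c^T x* = 50.6667.
Solving the dual: y* = (4.3333, 0, 0, 0.3333).
  dual value b^T y* = 50.6667.
Strong duality: c^T x* = b^T y*. Confirmed.

50.6667


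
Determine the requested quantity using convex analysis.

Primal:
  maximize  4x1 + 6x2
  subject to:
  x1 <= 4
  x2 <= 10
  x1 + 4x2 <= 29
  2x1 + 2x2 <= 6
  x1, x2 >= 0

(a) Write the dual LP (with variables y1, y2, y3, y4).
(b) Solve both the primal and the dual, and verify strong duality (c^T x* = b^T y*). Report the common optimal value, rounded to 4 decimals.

The standard primal-dual pair for 'max c^T x s.t. A x <= b, x >= 0' is:
  Dual:  min b^T y  s.t.  A^T y >= c,  y >= 0.

So the dual LP is:
  minimize  4y1 + 10y2 + 29y3 + 6y4
  subject to:
    y1 + y3 + 2y4 >= 4
    y2 + 4y3 + 2y4 >= 6
    y1, y2, y3, y4 >= 0

Solving the primal: x* = (0, 3).
  primal value c^T x* = 18.
Solving the dual: y* = (0, 0, 0, 3).
  dual value b^T y* = 18.
Strong duality: c^T x* = b^T y*. Confirmed.

18


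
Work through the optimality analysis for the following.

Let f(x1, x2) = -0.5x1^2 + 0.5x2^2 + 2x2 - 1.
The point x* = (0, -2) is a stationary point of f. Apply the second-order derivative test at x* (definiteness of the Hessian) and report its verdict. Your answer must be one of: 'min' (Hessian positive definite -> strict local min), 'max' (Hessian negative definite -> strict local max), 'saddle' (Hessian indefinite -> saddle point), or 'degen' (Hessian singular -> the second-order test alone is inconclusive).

Compute the Hessian H = grad^2 f:
  H = [[-1, 0], [0, 1]]
Verify stationarity: grad f(x*) = H x* + g = (0, 0).
Eigenvalues of H: -1, 1.
Eigenvalues have mixed signs, so H is indefinite -> x* is a saddle point.

saddle


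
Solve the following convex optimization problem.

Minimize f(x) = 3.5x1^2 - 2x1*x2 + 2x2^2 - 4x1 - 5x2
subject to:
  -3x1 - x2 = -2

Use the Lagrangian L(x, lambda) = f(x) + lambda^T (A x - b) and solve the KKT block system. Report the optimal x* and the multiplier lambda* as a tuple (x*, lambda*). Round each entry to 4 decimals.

Form the Lagrangian:
  L(x, lambda) = (1/2) x^T Q x + c^T x + lambda^T (A x - b)
Stationarity (grad_x L = 0): Q x + c + A^T lambda = 0.
Primal feasibility: A x = b.

This gives the KKT block system:
  [ Q   A^T ] [ x     ]   [-c ]
  [ A    0  ] [ lambda ] = [ b ]

Solving the linear system:
  x*      = (0.3091, 1.0727)
  lambda* = (-1.3273)
  f(x*)   = -4.6273

x* = (0.3091, 1.0727), lambda* = (-1.3273)


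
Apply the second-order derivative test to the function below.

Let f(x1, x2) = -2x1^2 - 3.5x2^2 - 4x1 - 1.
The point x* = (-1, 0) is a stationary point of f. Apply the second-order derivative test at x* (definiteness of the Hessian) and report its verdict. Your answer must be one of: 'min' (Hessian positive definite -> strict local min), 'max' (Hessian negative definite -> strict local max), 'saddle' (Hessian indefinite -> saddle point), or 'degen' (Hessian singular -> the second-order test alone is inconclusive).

Compute the Hessian H = grad^2 f:
  H = [[-4, 0], [0, -7]]
Verify stationarity: grad f(x*) = H x* + g = (0, 0).
Eigenvalues of H: -7, -4.
Both eigenvalues < 0, so H is negative definite -> x* is a strict local max.

max


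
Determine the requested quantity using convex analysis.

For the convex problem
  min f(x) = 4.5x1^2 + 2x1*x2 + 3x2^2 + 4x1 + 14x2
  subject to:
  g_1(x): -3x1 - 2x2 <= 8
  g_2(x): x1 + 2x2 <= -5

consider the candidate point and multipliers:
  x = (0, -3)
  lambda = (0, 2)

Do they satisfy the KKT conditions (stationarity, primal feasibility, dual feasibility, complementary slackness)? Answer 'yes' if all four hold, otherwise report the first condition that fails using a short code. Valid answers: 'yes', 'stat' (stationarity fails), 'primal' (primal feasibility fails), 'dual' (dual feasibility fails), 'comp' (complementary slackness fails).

Gradient of f: grad f(x) = Q x + c = (-2, -4)
Constraint values g_i(x) = a_i^T x - b_i:
  g_1((0, -3)) = -2
  g_2((0, -3)) = -1
Stationarity residual: grad f(x) + sum_i lambda_i a_i = (0, 0)
  -> stationarity OK
Primal feasibility (all g_i <= 0): OK
Dual feasibility (all lambda_i >= 0): OK
Complementary slackness (lambda_i * g_i(x) = 0 for all i): FAILS

Verdict: the first failing condition is complementary_slackness -> comp.

comp


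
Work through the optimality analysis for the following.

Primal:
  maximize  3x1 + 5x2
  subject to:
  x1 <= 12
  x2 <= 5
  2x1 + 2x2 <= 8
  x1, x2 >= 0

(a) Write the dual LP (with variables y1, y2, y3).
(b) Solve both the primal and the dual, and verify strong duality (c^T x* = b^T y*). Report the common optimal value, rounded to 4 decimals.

The standard primal-dual pair for 'max c^T x s.t. A x <= b, x >= 0' is:
  Dual:  min b^T y  s.t.  A^T y >= c,  y >= 0.

So the dual LP is:
  minimize  12y1 + 5y2 + 8y3
  subject to:
    y1 + 2y3 >= 3
    y2 + 2y3 >= 5
    y1, y2, y3 >= 0

Solving the primal: x* = (0, 4).
  primal value c^T x* = 20.
Solving the dual: y* = (0, 0, 2.5).
  dual value b^T y* = 20.
Strong duality: c^T x* = b^T y*. Confirmed.

20
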